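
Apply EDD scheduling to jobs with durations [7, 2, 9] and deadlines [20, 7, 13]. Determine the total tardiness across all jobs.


Sort by due date (EDD order): [(2, 7), (9, 13), (7, 20)]
Compute completion times and tardiness:
  Job 1: p=2, d=7, C=2, tardiness=max(0,2-7)=0
  Job 2: p=9, d=13, C=11, tardiness=max(0,11-13)=0
  Job 3: p=7, d=20, C=18, tardiness=max(0,18-20)=0
Total tardiness = 0

0


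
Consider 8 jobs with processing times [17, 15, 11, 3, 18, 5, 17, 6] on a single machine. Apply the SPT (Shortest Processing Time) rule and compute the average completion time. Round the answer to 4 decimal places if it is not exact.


Sort jobs by processing time (SPT order): [3, 5, 6, 11, 15, 17, 17, 18]
Compute completion times sequentially:
  Job 1: processing = 3, completes at 3
  Job 2: processing = 5, completes at 8
  Job 3: processing = 6, completes at 14
  Job 4: processing = 11, completes at 25
  Job 5: processing = 15, completes at 40
  Job 6: processing = 17, completes at 57
  Job 7: processing = 17, completes at 74
  Job 8: processing = 18, completes at 92
Sum of completion times = 313
Average completion time = 313/8 = 39.125

39.125


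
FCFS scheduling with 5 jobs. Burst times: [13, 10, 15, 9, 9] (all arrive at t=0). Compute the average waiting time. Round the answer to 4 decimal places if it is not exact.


FCFS order (as given): [13, 10, 15, 9, 9]
Waiting times:
  Job 1: wait = 0
  Job 2: wait = 13
  Job 3: wait = 23
  Job 4: wait = 38
  Job 5: wait = 47
Sum of waiting times = 121
Average waiting time = 121/5 = 24.2

24.2


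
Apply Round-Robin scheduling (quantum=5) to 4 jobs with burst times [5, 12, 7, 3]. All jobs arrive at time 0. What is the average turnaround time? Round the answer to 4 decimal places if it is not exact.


Time quantum = 5
Execution trace:
  J1 runs 5 units, time = 5
  J2 runs 5 units, time = 10
  J3 runs 5 units, time = 15
  J4 runs 3 units, time = 18
  J2 runs 5 units, time = 23
  J3 runs 2 units, time = 25
  J2 runs 2 units, time = 27
Finish times: [5, 27, 25, 18]
Average turnaround = 75/4 = 18.75

18.75


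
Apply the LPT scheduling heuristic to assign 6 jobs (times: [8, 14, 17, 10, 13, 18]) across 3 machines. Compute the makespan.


Sort jobs in decreasing order (LPT): [18, 17, 14, 13, 10, 8]
Assign each job to the least loaded machine:
  Machine 1: jobs [18, 8], load = 26
  Machine 2: jobs [17, 10], load = 27
  Machine 3: jobs [14, 13], load = 27
Makespan = max load = 27

27


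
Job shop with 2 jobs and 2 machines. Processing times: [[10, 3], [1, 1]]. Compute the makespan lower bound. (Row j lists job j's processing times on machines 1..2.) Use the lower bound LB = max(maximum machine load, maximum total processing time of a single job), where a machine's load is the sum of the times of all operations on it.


Machine loads:
  Machine 1: 10 + 1 = 11
  Machine 2: 3 + 1 = 4
Max machine load = 11
Job totals:
  Job 1: 13
  Job 2: 2
Max job total = 13
Lower bound = max(11, 13) = 13

13


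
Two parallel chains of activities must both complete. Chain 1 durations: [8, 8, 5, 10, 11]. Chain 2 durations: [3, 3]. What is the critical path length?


Path A total = 8 + 8 + 5 + 10 + 11 = 42
Path B total = 3 + 3 = 6
Critical path = longest path = max(42, 6) = 42

42


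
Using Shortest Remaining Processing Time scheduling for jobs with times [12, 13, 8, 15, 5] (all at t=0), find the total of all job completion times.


Since all jobs arrive at t=0, SRPT equals SPT ordering.
SPT order: [5, 8, 12, 13, 15]
Completion times:
  Job 1: p=5, C=5
  Job 2: p=8, C=13
  Job 3: p=12, C=25
  Job 4: p=13, C=38
  Job 5: p=15, C=53
Total completion time = 5 + 13 + 25 + 38 + 53 = 134

134


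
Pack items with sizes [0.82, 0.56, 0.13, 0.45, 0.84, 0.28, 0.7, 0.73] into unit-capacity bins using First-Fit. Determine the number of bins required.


Place items sequentially using First-Fit:
  Item 0.82 -> new Bin 1
  Item 0.56 -> new Bin 2
  Item 0.13 -> Bin 1 (now 0.95)
  Item 0.45 -> new Bin 3
  Item 0.84 -> new Bin 4
  Item 0.28 -> Bin 2 (now 0.84)
  Item 0.7 -> new Bin 5
  Item 0.73 -> new Bin 6
Total bins used = 6

6


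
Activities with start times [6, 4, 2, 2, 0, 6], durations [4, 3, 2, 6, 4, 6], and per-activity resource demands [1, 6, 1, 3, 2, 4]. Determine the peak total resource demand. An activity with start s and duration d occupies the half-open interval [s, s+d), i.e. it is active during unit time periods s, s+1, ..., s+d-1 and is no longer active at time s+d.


Each activity i is active on [start_i, start_i + duration_i).
Compute total resource usage per time slot:
  t=0: active resources = [2], total = 2
  t=1: active resources = [2], total = 2
  t=2: active resources = [1, 3, 2], total = 6
  t=3: active resources = [1, 3, 2], total = 6
  t=4: active resources = [6, 3], total = 9
  t=5: active resources = [6, 3], total = 9
  t=6: active resources = [1, 6, 3, 4], total = 14
  t=7: active resources = [1, 3, 4], total = 8
  t=8: active resources = [1, 4], total = 5
  t=9: active resources = [1, 4], total = 5
  t=10: active resources = [4], total = 4
  t=11: active resources = [4], total = 4
Peak resource demand = 14

14


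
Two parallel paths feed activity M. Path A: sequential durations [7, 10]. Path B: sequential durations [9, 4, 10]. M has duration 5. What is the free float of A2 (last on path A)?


ES(A2) = sum of predecessors on chain A = 7
EF(A2) = ES + duration = 7 + 10 = 17
Successor of A2 is M. ES(M) = max(sum(A), sum(B)) = max(17, 23) = 23
Free float = ES(successor) - EF(current) = 23 - 17 = 6

6


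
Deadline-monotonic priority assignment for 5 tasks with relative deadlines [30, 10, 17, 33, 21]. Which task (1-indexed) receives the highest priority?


Sort tasks by relative deadline (ascending):
  Task 2: deadline = 10
  Task 3: deadline = 17
  Task 5: deadline = 21
  Task 1: deadline = 30
  Task 4: deadline = 33
Priority order (highest first): [2, 3, 5, 1, 4]
Highest priority task = 2

2


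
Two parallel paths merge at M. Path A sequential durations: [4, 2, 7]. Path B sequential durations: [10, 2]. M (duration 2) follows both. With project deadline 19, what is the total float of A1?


Forward pass: ES(A1) = sum of predecessors on chain A = 0
EF = ES + duration = 0 + 4 = 4
Backward pass: LF(M) = deadline = 19; LS(M) = 19 - 2 = 17
LF(A1) = LS(M) - sum(successors on chain A) = 17 - 9 = 8
LS = LF - duration = 8 - 4 = 4
Total float = LS - ES = 4 - 0 = 4

4


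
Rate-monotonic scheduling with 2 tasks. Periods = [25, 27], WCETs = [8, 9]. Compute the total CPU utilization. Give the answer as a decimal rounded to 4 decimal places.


Compute individual utilizations (exact fractions):
  Task 1: C/T = 8/25 (approx. 0.32)
  Task 2: C/T = 9/27 = 1/3 (approx. 0.3333)
Total utilization U = 8/25 + 1/3 = 49/75
Rounded to 4 decimal places: U = 0.6533
RM (Liu & Layland) bound for 2 tasks = 0.828427; compare with U = 49/75 (approx. 0.653333)
U <= bound, so schedulable by RM sufficient condition.

0.6533


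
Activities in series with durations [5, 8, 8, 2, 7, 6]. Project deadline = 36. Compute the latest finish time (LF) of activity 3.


LF(activity 3) = deadline - sum of successor durations
Successors: activities 4 through 6 with durations [2, 7, 6]
Sum of successor durations = 15
LF = 36 - 15 = 21

21


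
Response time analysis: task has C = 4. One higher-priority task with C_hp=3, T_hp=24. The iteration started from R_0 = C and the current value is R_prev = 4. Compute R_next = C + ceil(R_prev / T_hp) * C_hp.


R_next = C + ceil(R_prev / T_hp) * C_hp
ceil(4 / 24) = ceil(0.1667) = 1
Interference = 1 * 3 = 3
R_next = 4 + 3 = 7

7


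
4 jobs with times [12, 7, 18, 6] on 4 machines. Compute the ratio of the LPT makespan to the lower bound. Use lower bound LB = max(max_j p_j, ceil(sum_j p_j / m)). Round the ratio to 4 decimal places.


LPT order: [18, 12, 7, 6]
Machine loads after assignment: [18, 12, 7, 6]
LPT makespan = 18
Lower bound = max(max_job, ceil(total/4)) = max(18, 11) = 18
Ratio = 18 / 18 = 1.0

1.0


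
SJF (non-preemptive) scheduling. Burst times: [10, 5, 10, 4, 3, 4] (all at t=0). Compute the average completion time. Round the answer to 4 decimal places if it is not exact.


SJF order (ascending): [3, 4, 4, 5, 10, 10]
Completion times:
  Job 1: burst=3, C=3
  Job 2: burst=4, C=7
  Job 3: burst=4, C=11
  Job 4: burst=5, C=16
  Job 5: burst=10, C=26
  Job 6: burst=10, C=36
Average completion = 99/6 = 16.5

16.5


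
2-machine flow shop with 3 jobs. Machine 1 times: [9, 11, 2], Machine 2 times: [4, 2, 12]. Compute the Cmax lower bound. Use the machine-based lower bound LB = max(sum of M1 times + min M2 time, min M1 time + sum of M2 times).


LB1 = sum(M1 times) + min(M2 times) = 22 + 2 = 24
LB2 = min(M1 times) + sum(M2 times) = 2 + 18 = 20
Lower bound = max(LB1, LB2) = max(24, 20) = 24

24


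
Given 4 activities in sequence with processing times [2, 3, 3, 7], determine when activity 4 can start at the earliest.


Activity 4 starts after activities 1 through 3 complete.
Predecessor durations: [2, 3, 3]
ES = 2 + 3 + 3 = 8

8


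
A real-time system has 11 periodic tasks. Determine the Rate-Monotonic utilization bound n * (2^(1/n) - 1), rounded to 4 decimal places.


Compute 2^(1/11) = 1.0650410894
Subtract 1: 1.0650410894 - 1 = 0.0650410894
Multiply by n: 11 * 0.0650410894 = 0.7154519834
Round to 4 dp: 0.7155

0.7155


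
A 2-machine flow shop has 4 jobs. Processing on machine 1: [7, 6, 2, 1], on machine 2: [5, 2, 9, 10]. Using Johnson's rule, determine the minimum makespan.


Apply Johnson's rule:
  Group 1 (a <= b): [(4, 1, 10), (3, 2, 9)]
  Group 2 (a > b): [(1, 7, 5), (2, 6, 2)]
Optimal job order: [4, 3, 1, 2]
Schedule:
  Job 4: M1 done at 1, M2 done at 11
  Job 3: M1 done at 3, M2 done at 20
  Job 1: M1 done at 10, M2 done at 25
  Job 2: M1 done at 16, M2 done at 27
Makespan = 27

27


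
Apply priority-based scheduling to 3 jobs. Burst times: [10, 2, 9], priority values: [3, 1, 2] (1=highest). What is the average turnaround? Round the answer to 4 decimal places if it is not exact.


Sort by priority (ascending = highest first):
Order: [(1, 2), (2, 9), (3, 10)]
Completion times:
  Priority 1, burst=2, C=2
  Priority 2, burst=9, C=11
  Priority 3, burst=10, C=21
Average turnaround = 34/3 = 11.3333

11.3333


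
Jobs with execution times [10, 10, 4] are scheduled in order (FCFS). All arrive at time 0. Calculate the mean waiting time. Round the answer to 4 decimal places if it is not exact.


FCFS order (as given): [10, 10, 4]
Waiting times:
  Job 1: wait = 0
  Job 2: wait = 10
  Job 3: wait = 20
Sum of waiting times = 30
Average waiting time = 30/3 = 10.0

10.0


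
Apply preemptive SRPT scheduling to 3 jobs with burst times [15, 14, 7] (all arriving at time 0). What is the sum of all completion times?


Since all jobs arrive at t=0, SRPT equals SPT ordering.
SPT order: [7, 14, 15]
Completion times:
  Job 1: p=7, C=7
  Job 2: p=14, C=21
  Job 3: p=15, C=36
Total completion time = 7 + 21 + 36 = 64

64


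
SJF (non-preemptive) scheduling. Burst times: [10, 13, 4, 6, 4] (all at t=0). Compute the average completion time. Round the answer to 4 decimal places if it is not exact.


SJF order (ascending): [4, 4, 6, 10, 13]
Completion times:
  Job 1: burst=4, C=4
  Job 2: burst=4, C=8
  Job 3: burst=6, C=14
  Job 4: burst=10, C=24
  Job 5: burst=13, C=37
Average completion = 87/5 = 17.4

17.4


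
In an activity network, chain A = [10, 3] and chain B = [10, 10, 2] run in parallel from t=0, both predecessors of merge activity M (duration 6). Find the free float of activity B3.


ES(B3) = sum of predecessors on chain B = 20
EF(B3) = ES + duration = 20 + 2 = 22
Successor of B3 is M. ES(M) = max(sum(A), sum(B)) = max(13, 22) = 22
Free float = ES(successor) - EF(current) = 22 - 22 = 0

0


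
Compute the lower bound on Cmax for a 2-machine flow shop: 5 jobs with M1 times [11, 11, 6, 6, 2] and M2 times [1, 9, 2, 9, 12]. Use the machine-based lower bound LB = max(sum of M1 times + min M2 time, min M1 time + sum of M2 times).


LB1 = sum(M1 times) + min(M2 times) = 36 + 1 = 37
LB2 = min(M1 times) + sum(M2 times) = 2 + 33 = 35
Lower bound = max(LB1, LB2) = max(37, 35) = 37

37


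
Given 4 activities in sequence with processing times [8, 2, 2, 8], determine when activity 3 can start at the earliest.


Activity 3 starts after activities 1 through 2 complete.
Predecessor durations: [8, 2]
ES = 8 + 2 = 10

10


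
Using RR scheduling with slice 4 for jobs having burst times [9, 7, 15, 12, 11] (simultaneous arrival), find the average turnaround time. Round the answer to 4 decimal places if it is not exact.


Time quantum = 4
Execution trace:
  J1 runs 4 units, time = 4
  J2 runs 4 units, time = 8
  J3 runs 4 units, time = 12
  J4 runs 4 units, time = 16
  J5 runs 4 units, time = 20
  J1 runs 4 units, time = 24
  J2 runs 3 units, time = 27
  J3 runs 4 units, time = 31
  J4 runs 4 units, time = 35
  J5 runs 4 units, time = 39
  J1 runs 1 units, time = 40
  J3 runs 4 units, time = 44
  J4 runs 4 units, time = 48
  J5 runs 3 units, time = 51
  J3 runs 3 units, time = 54
Finish times: [40, 27, 54, 48, 51]
Average turnaround = 220/5 = 44.0

44.0


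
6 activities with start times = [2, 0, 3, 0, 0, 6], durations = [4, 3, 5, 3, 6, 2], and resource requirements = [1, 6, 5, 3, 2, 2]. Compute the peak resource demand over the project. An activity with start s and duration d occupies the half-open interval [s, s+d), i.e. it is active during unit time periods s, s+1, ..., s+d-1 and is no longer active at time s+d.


Each activity i is active on [start_i, start_i + duration_i).
Compute total resource usage per time slot:
  t=0: active resources = [6, 3, 2], total = 11
  t=1: active resources = [6, 3, 2], total = 11
  t=2: active resources = [1, 6, 3, 2], total = 12
  t=3: active resources = [1, 5, 2], total = 8
  t=4: active resources = [1, 5, 2], total = 8
  t=5: active resources = [1, 5, 2], total = 8
  t=6: active resources = [5, 2], total = 7
  t=7: active resources = [5, 2], total = 7
Peak resource demand = 12

12


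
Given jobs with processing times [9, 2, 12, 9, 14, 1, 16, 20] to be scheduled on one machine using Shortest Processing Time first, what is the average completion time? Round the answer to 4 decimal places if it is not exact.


Sort jobs by processing time (SPT order): [1, 2, 9, 9, 12, 14, 16, 20]
Compute completion times sequentially:
  Job 1: processing = 1, completes at 1
  Job 2: processing = 2, completes at 3
  Job 3: processing = 9, completes at 12
  Job 4: processing = 9, completes at 21
  Job 5: processing = 12, completes at 33
  Job 6: processing = 14, completes at 47
  Job 7: processing = 16, completes at 63
  Job 8: processing = 20, completes at 83
Sum of completion times = 263
Average completion time = 263/8 = 32.875

32.875


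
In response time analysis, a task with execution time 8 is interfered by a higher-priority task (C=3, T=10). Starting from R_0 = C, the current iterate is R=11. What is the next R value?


R_next = C + ceil(R_prev / T_hp) * C_hp
ceil(11 / 10) = ceil(1.1) = 2
Interference = 2 * 3 = 6
R_next = 8 + 6 = 14

14


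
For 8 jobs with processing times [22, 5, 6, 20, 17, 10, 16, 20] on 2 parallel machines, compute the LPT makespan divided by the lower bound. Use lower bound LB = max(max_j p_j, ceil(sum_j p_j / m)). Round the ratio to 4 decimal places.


LPT order: [22, 20, 20, 17, 16, 10, 6, 5]
Machine loads after assignment: [60, 56]
LPT makespan = 60
Lower bound = max(max_job, ceil(total/2)) = max(22, 58) = 58
Ratio = 60 / 58 = 1.0345

1.0345


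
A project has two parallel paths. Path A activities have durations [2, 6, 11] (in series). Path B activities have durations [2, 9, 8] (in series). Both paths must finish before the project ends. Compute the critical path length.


Path A total = 2 + 6 + 11 = 19
Path B total = 2 + 9 + 8 = 19
Critical path = longest path = max(19, 19) = 19

19


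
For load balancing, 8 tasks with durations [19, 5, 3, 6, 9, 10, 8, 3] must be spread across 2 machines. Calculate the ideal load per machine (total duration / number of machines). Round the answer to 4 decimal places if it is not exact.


Total processing time = 19 + 5 + 3 + 6 + 9 + 10 + 8 + 3 = 63
Number of machines = 2
Ideal balanced load = 63 / 2 = 31.5

31.5


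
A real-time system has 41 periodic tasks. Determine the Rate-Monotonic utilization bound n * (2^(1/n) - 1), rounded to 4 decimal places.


Compute 2^(1/41) = 1.0170497444
Subtract 1: 1.0170497444 - 1 = 0.0170497444
Multiply by n: 41 * 0.0170497444 = 0.6990395204
Round to 4 dp: 0.6990

0.6990


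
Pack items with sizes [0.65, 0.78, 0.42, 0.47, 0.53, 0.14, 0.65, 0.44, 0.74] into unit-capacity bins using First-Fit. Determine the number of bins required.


Place items sequentially using First-Fit:
  Item 0.65 -> new Bin 1
  Item 0.78 -> new Bin 2
  Item 0.42 -> new Bin 3
  Item 0.47 -> Bin 3 (now 0.89)
  Item 0.53 -> new Bin 4
  Item 0.14 -> Bin 1 (now 0.79)
  Item 0.65 -> new Bin 5
  Item 0.44 -> Bin 4 (now 0.97)
  Item 0.74 -> new Bin 6
Total bins used = 6

6


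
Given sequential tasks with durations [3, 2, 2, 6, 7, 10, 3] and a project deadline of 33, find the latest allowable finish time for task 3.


LF(activity 3) = deadline - sum of successor durations
Successors: activities 4 through 7 with durations [6, 7, 10, 3]
Sum of successor durations = 26
LF = 33 - 26 = 7

7


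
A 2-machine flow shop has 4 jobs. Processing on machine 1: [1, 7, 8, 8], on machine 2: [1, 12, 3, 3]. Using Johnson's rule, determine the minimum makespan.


Apply Johnson's rule:
  Group 1 (a <= b): [(1, 1, 1), (2, 7, 12)]
  Group 2 (a > b): [(3, 8, 3), (4, 8, 3)]
Optimal job order: [1, 2, 3, 4]
Schedule:
  Job 1: M1 done at 1, M2 done at 2
  Job 2: M1 done at 8, M2 done at 20
  Job 3: M1 done at 16, M2 done at 23
  Job 4: M1 done at 24, M2 done at 27
Makespan = 27

27


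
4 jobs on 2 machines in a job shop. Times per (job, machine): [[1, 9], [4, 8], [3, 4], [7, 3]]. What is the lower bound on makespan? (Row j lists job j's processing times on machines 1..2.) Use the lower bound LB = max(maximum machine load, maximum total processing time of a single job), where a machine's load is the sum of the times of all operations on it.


Machine loads:
  Machine 1: 1 + 4 + 3 + 7 = 15
  Machine 2: 9 + 8 + 4 + 3 = 24
Max machine load = 24
Job totals:
  Job 1: 10
  Job 2: 12
  Job 3: 7
  Job 4: 10
Max job total = 12
Lower bound = max(24, 12) = 24

24


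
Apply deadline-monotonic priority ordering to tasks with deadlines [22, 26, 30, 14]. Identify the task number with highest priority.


Sort tasks by relative deadline (ascending):
  Task 4: deadline = 14
  Task 1: deadline = 22
  Task 2: deadline = 26
  Task 3: deadline = 30
Priority order (highest first): [4, 1, 2, 3]
Highest priority task = 4

4


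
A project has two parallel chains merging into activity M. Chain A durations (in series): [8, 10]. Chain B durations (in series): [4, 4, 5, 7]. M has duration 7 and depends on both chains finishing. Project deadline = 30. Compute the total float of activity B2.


Forward pass: ES(B2) = sum of predecessors on chain B = 4
EF = ES + duration = 4 + 4 = 8
Backward pass: LF(M) = deadline = 30; LS(M) = 30 - 7 = 23
LF(B2) = LS(M) - sum(successors on chain B) = 23 - 12 = 11
LS = LF - duration = 11 - 4 = 7
Total float = LS - ES = 7 - 4 = 3

3


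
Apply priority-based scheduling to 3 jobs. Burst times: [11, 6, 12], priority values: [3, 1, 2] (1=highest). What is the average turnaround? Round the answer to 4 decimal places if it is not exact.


Sort by priority (ascending = highest first):
Order: [(1, 6), (2, 12), (3, 11)]
Completion times:
  Priority 1, burst=6, C=6
  Priority 2, burst=12, C=18
  Priority 3, burst=11, C=29
Average turnaround = 53/3 = 17.6667

17.6667


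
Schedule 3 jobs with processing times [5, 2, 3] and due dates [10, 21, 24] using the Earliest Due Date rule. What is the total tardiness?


Sort by due date (EDD order): [(5, 10), (2, 21), (3, 24)]
Compute completion times and tardiness:
  Job 1: p=5, d=10, C=5, tardiness=max(0,5-10)=0
  Job 2: p=2, d=21, C=7, tardiness=max(0,7-21)=0
  Job 3: p=3, d=24, C=10, tardiness=max(0,10-24)=0
Total tardiness = 0

0


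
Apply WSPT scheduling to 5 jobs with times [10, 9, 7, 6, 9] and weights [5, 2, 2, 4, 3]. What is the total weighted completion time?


Compute p/w ratios and sort ascending (WSPT): [(6, 4), (10, 5), (9, 3), (7, 2), (9, 2)]
Compute weighted completion times:
  Job (p=6,w=4): C=6, w*C=4*6=24
  Job (p=10,w=5): C=16, w*C=5*16=80
  Job (p=9,w=3): C=25, w*C=3*25=75
  Job (p=7,w=2): C=32, w*C=2*32=64
  Job (p=9,w=2): C=41, w*C=2*41=82
Total weighted completion time = 325

325


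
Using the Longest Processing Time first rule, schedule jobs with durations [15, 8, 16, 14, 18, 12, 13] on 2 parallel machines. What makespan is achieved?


Sort jobs in decreasing order (LPT): [18, 16, 15, 14, 13, 12, 8]
Assign each job to the least loaded machine:
  Machine 1: jobs [18, 14, 12, 8], load = 52
  Machine 2: jobs [16, 15, 13], load = 44
Makespan = max load = 52

52


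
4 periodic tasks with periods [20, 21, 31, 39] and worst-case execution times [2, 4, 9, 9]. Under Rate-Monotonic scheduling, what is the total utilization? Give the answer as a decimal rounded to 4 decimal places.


Compute individual utilizations (exact fractions):
  Task 1: C/T = 2/20 = 1/10 (approx. 0.1)
  Task 2: C/T = 4/21 (approx. 0.1905)
  Task 3: C/T = 9/31 (approx. 0.2903)
  Task 4: C/T = 9/39 = 3/13 (approx. 0.2308)
Total utilization U = 1/10 + 4/21 + 9/31 + 3/13 = 68683/84630
Rounded to 4 decimal places: U = 0.8116
RM (Liu & Layland) bound for 4 tasks = 0.756828; compare with U = 68683/84630 (approx. 0.811568)
bound < U <= 1, so the RM sufficient condition is not met (inconclusive; an exact test such as response-time analysis is needed).

0.8116


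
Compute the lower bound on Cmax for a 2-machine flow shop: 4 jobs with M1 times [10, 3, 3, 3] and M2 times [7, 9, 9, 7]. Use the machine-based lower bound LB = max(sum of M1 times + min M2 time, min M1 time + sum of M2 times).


LB1 = sum(M1 times) + min(M2 times) = 19 + 7 = 26
LB2 = min(M1 times) + sum(M2 times) = 3 + 32 = 35
Lower bound = max(LB1, LB2) = max(26, 35) = 35

35


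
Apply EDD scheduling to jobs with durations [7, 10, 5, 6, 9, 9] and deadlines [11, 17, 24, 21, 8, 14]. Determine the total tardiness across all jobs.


Sort by due date (EDD order): [(9, 8), (7, 11), (9, 14), (10, 17), (6, 21), (5, 24)]
Compute completion times and tardiness:
  Job 1: p=9, d=8, C=9, tardiness=max(0,9-8)=1
  Job 2: p=7, d=11, C=16, tardiness=max(0,16-11)=5
  Job 3: p=9, d=14, C=25, tardiness=max(0,25-14)=11
  Job 4: p=10, d=17, C=35, tardiness=max(0,35-17)=18
  Job 5: p=6, d=21, C=41, tardiness=max(0,41-21)=20
  Job 6: p=5, d=24, C=46, tardiness=max(0,46-24)=22
Total tardiness = 77

77


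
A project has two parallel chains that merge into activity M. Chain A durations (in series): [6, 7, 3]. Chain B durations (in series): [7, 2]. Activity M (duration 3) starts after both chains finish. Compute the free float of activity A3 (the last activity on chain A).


ES(A3) = sum of predecessors on chain A = 13
EF(A3) = ES + duration = 13 + 3 = 16
Successor of A3 is M. ES(M) = max(sum(A), sum(B)) = max(16, 9) = 16
Free float = ES(successor) - EF(current) = 16 - 16 = 0

0


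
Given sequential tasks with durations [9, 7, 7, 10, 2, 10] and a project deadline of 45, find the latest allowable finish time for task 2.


LF(activity 2) = deadline - sum of successor durations
Successors: activities 3 through 6 with durations [7, 10, 2, 10]
Sum of successor durations = 29
LF = 45 - 29 = 16

16


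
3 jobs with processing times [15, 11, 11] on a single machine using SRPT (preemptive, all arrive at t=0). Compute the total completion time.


Since all jobs arrive at t=0, SRPT equals SPT ordering.
SPT order: [11, 11, 15]
Completion times:
  Job 1: p=11, C=11
  Job 2: p=11, C=22
  Job 3: p=15, C=37
Total completion time = 11 + 22 + 37 = 70

70


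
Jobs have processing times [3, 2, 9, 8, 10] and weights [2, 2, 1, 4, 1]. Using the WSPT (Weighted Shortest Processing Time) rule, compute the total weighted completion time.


Compute p/w ratios and sort ascending (WSPT): [(2, 2), (3, 2), (8, 4), (9, 1), (10, 1)]
Compute weighted completion times:
  Job (p=2,w=2): C=2, w*C=2*2=4
  Job (p=3,w=2): C=5, w*C=2*5=10
  Job (p=8,w=4): C=13, w*C=4*13=52
  Job (p=9,w=1): C=22, w*C=1*22=22
  Job (p=10,w=1): C=32, w*C=1*32=32
Total weighted completion time = 120

120


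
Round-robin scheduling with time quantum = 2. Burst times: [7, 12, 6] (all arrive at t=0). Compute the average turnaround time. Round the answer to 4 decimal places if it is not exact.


Time quantum = 2
Execution trace:
  J1 runs 2 units, time = 2
  J2 runs 2 units, time = 4
  J3 runs 2 units, time = 6
  J1 runs 2 units, time = 8
  J2 runs 2 units, time = 10
  J3 runs 2 units, time = 12
  J1 runs 2 units, time = 14
  J2 runs 2 units, time = 16
  J3 runs 2 units, time = 18
  J1 runs 1 units, time = 19
  J2 runs 2 units, time = 21
  J2 runs 2 units, time = 23
  J2 runs 2 units, time = 25
Finish times: [19, 25, 18]
Average turnaround = 62/3 = 20.6667

20.6667


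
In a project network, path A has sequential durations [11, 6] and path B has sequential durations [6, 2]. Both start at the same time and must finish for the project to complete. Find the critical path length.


Path A total = 11 + 6 = 17
Path B total = 6 + 2 = 8
Critical path = longest path = max(17, 8) = 17

17


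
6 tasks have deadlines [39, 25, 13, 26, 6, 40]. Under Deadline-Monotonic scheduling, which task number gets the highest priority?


Sort tasks by relative deadline (ascending):
  Task 5: deadline = 6
  Task 3: deadline = 13
  Task 2: deadline = 25
  Task 4: deadline = 26
  Task 1: deadline = 39
  Task 6: deadline = 40
Priority order (highest first): [5, 3, 2, 4, 1, 6]
Highest priority task = 5

5


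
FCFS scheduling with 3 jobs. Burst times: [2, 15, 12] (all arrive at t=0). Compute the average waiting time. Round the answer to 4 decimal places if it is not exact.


FCFS order (as given): [2, 15, 12]
Waiting times:
  Job 1: wait = 0
  Job 2: wait = 2
  Job 3: wait = 17
Sum of waiting times = 19
Average waiting time = 19/3 = 6.3333

6.3333


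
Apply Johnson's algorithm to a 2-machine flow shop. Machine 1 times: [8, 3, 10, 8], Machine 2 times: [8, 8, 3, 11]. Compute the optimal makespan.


Apply Johnson's rule:
  Group 1 (a <= b): [(2, 3, 8), (1, 8, 8), (4, 8, 11)]
  Group 2 (a > b): [(3, 10, 3)]
Optimal job order: [2, 1, 4, 3]
Schedule:
  Job 2: M1 done at 3, M2 done at 11
  Job 1: M1 done at 11, M2 done at 19
  Job 4: M1 done at 19, M2 done at 30
  Job 3: M1 done at 29, M2 done at 33
Makespan = 33

33


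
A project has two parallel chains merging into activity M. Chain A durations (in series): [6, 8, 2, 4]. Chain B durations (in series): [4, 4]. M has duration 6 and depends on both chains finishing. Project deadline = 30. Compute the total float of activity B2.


Forward pass: ES(B2) = sum of predecessors on chain B = 4
EF = ES + duration = 4 + 4 = 8
Backward pass: LF(M) = deadline = 30; LS(M) = 30 - 6 = 24
LF(B2) = LS(M) - sum(successors on chain B) = 24 - 0 = 24
LS = LF - duration = 24 - 4 = 20
Total float = LS - ES = 20 - 4 = 16

16


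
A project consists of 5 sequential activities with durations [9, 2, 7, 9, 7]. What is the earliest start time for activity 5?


Activity 5 starts after activities 1 through 4 complete.
Predecessor durations: [9, 2, 7, 9]
ES = 9 + 2 + 7 + 9 = 27

27


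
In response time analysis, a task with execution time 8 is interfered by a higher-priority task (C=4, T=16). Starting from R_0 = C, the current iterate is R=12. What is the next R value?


R_next = C + ceil(R_prev / T_hp) * C_hp
ceil(12 / 16) = ceil(0.75) = 1
Interference = 1 * 4 = 4
R_next = 8 + 4 = 12
R_next = R_prev, so the iteration has converged (response time = 12).

12


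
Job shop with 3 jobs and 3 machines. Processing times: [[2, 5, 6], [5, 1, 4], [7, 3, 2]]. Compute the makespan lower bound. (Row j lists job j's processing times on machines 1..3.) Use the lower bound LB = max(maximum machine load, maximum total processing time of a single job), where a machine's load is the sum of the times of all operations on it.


Machine loads:
  Machine 1: 2 + 5 + 7 = 14
  Machine 2: 5 + 1 + 3 = 9
  Machine 3: 6 + 4 + 2 = 12
Max machine load = 14
Job totals:
  Job 1: 13
  Job 2: 10
  Job 3: 12
Max job total = 13
Lower bound = max(14, 13) = 14

14


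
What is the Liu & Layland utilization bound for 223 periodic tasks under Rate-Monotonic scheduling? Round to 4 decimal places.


Compute 2^(1/223) = 1.0031131190
Subtract 1: 1.0031131190 - 1 = 0.0031131190
Multiply by n: 223 * 0.0031131190 = 0.6942255370
Round to 4 dp: 0.6942

0.6942


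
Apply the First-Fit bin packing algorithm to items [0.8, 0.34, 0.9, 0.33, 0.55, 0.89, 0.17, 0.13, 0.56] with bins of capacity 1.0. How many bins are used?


Place items sequentially using First-Fit:
  Item 0.8 -> new Bin 1
  Item 0.34 -> new Bin 2
  Item 0.9 -> new Bin 3
  Item 0.33 -> Bin 2 (now 0.67)
  Item 0.55 -> new Bin 4
  Item 0.89 -> new Bin 5
  Item 0.17 -> Bin 1 (now 0.97)
  Item 0.13 -> Bin 2 (now 0.8)
  Item 0.56 -> new Bin 6
Total bins used = 6

6


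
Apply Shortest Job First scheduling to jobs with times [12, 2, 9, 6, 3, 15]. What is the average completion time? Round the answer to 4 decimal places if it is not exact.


SJF order (ascending): [2, 3, 6, 9, 12, 15]
Completion times:
  Job 1: burst=2, C=2
  Job 2: burst=3, C=5
  Job 3: burst=6, C=11
  Job 4: burst=9, C=20
  Job 5: burst=12, C=32
  Job 6: burst=15, C=47
Average completion = 117/6 = 19.5

19.5


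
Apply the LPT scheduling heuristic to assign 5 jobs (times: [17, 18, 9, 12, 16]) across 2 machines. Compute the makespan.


Sort jobs in decreasing order (LPT): [18, 17, 16, 12, 9]
Assign each job to the least loaded machine:
  Machine 1: jobs [18, 12, 9], load = 39
  Machine 2: jobs [17, 16], load = 33
Makespan = max load = 39

39


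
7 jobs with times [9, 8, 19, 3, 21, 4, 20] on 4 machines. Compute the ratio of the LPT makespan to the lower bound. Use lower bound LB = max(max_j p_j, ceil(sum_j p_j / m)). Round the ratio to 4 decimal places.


LPT order: [21, 20, 19, 9, 8, 4, 3]
Machine loads after assignment: [21, 20, 22, 21]
LPT makespan = 22
Lower bound = max(max_job, ceil(total/4)) = max(21, 21) = 21
Ratio = 22 / 21 = 1.0476

1.0476


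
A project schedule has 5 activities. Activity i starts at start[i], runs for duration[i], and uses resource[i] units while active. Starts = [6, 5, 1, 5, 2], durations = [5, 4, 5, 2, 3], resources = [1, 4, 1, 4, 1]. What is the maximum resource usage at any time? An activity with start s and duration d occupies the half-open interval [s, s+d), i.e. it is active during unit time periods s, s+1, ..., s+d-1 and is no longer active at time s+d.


Each activity i is active on [start_i, start_i + duration_i).
Compute total resource usage per time slot:
  t=0: active resources = [], total = 0
  t=1: active resources = [1], total = 1
  t=2: active resources = [1, 1], total = 2
  t=3: active resources = [1, 1], total = 2
  t=4: active resources = [1, 1], total = 2
  t=5: active resources = [4, 1, 4], total = 9
  t=6: active resources = [1, 4, 4], total = 9
  t=7: active resources = [1, 4], total = 5
  t=8: active resources = [1, 4], total = 5
  t=9: active resources = [1], total = 1
  t=10: active resources = [1], total = 1
Peak resource demand = 9

9


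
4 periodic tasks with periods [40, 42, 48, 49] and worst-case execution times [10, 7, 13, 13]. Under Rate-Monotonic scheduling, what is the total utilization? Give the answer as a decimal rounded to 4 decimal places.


Compute individual utilizations (exact fractions):
  Task 1: C/T = 10/40 = 1/4 (approx. 0.25)
  Task 2: C/T = 7/42 = 1/6 (approx. 0.1667)
  Task 3: C/T = 13/48 (approx. 0.2708)
  Task 4: C/T = 13/49 (approx. 0.2653)
Total utilization U = 1/4 + 1/6 + 13/48 + 13/49 = 747/784
Rounded to 4 decimal places: U = 0.9528
RM (Liu & Layland) bound for 4 tasks = 0.756828; compare with U = 747/784 (approx. 0.952806)
bound < U <= 1, so the RM sufficient condition is not met (inconclusive; an exact test such as response-time analysis is needed).

0.9528


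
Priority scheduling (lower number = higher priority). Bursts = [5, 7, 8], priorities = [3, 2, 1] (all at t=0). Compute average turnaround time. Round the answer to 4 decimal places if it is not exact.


Sort by priority (ascending = highest first):
Order: [(1, 8), (2, 7), (3, 5)]
Completion times:
  Priority 1, burst=8, C=8
  Priority 2, burst=7, C=15
  Priority 3, burst=5, C=20
Average turnaround = 43/3 = 14.3333

14.3333


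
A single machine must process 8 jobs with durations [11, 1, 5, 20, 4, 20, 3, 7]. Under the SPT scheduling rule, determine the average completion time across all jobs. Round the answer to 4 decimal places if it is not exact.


Sort jobs by processing time (SPT order): [1, 3, 4, 5, 7, 11, 20, 20]
Compute completion times sequentially:
  Job 1: processing = 1, completes at 1
  Job 2: processing = 3, completes at 4
  Job 3: processing = 4, completes at 8
  Job 4: processing = 5, completes at 13
  Job 5: processing = 7, completes at 20
  Job 6: processing = 11, completes at 31
  Job 7: processing = 20, completes at 51
  Job 8: processing = 20, completes at 71
Sum of completion times = 199
Average completion time = 199/8 = 24.875

24.875


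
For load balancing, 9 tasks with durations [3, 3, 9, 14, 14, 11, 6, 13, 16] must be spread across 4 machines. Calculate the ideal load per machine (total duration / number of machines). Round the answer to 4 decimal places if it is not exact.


Total processing time = 3 + 3 + 9 + 14 + 14 + 11 + 6 + 13 + 16 = 89
Number of machines = 4
Ideal balanced load = 89 / 4 = 22.25

22.25


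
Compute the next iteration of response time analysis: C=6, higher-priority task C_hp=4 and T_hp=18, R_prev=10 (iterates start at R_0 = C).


R_next = C + ceil(R_prev / T_hp) * C_hp
ceil(10 / 18) = ceil(0.5556) = 1
Interference = 1 * 4 = 4
R_next = 6 + 4 = 10
R_next = R_prev, so the iteration has converged (response time = 10).

10


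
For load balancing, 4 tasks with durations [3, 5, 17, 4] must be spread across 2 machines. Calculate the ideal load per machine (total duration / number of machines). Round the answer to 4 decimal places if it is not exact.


Total processing time = 3 + 5 + 17 + 4 = 29
Number of machines = 2
Ideal balanced load = 29 / 2 = 14.5

14.5


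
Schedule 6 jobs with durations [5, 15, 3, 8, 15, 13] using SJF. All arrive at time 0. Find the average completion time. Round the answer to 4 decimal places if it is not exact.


SJF order (ascending): [3, 5, 8, 13, 15, 15]
Completion times:
  Job 1: burst=3, C=3
  Job 2: burst=5, C=8
  Job 3: burst=8, C=16
  Job 4: burst=13, C=29
  Job 5: burst=15, C=44
  Job 6: burst=15, C=59
Average completion = 159/6 = 26.5

26.5


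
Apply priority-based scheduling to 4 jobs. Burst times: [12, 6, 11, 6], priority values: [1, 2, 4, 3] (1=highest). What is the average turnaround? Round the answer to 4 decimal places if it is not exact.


Sort by priority (ascending = highest first):
Order: [(1, 12), (2, 6), (3, 6), (4, 11)]
Completion times:
  Priority 1, burst=12, C=12
  Priority 2, burst=6, C=18
  Priority 3, burst=6, C=24
  Priority 4, burst=11, C=35
Average turnaround = 89/4 = 22.25

22.25


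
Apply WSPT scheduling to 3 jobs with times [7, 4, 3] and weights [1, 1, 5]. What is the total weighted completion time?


Compute p/w ratios and sort ascending (WSPT): [(3, 5), (4, 1), (7, 1)]
Compute weighted completion times:
  Job (p=3,w=5): C=3, w*C=5*3=15
  Job (p=4,w=1): C=7, w*C=1*7=7
  Job (p=7,w=1): C=14, w*C=1*14=14
Total weighted completion time = 36

36


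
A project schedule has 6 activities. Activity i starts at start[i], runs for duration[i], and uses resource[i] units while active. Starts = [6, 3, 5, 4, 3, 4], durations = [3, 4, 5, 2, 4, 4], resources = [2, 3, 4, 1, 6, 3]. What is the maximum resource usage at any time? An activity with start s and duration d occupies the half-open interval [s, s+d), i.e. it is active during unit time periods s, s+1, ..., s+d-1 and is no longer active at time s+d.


Each activity i is active on [start_i, start_i + duration_i).
Compute total resource usage per time slot:
  t=0: active resources = [], total = 0
  t=1: active resources = [], total = 0
  t=2: active resources = [], total = 0
  t=3: active resources = [3, 6], total = 9
  t=4: active resources = [3, 1, 6, 3], total = 13
  t=5: active resources = [3, 4, 1, 6, 3], total = 17
  t=6: active resources = [2, 3, 4, 6, 3], total = 18
  t=7: active resources = [2, 4, 3], total = 9
  t=8: active resources = [2, 4], total = 6
  t=9: active resources = [4], total = 4
Peak resource demand = 18

18


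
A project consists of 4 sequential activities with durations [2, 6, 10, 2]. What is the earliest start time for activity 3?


Activity 3 starts after activities 1 through 2 complete.
Predecessor durations: [2, 6]
ES = 2 + 6 = 8

8


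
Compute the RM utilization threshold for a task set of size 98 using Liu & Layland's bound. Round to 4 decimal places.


Compute 2^(1/98) = 1.0070980027
Subtract 1: 1.0070980027 - 1 = 0.0070980027
Multiply by n: 98 * 0.0070980027 = 0.6956042646
Round to 4 dp: 0.6956

0.6956


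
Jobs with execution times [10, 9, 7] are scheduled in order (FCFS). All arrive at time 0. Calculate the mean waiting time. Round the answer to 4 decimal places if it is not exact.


FCFS order (as given): [10, 9, 7]
Waiting times:
  Job 1: wait = 0
  Job 2: wait = 10
  Job 3: wait = 19
Sum of waiting times = 29
Average waiting time = 29/3 = 9.6667

9.6667


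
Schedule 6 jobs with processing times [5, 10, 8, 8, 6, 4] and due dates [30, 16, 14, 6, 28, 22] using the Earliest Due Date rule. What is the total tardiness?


Sort by due date (EDD order): [(8, 6), (8, 14), (10, 16), (4, 22), (6, 28), (5, 30)]
Compute completion times and tardiness:
  Job 1: p=8, d=6, C=8, tardiness=max(0,8-6)=2
  Job 2: p=8, d=14, C=16, tardiness=max(0,16-14)=2
  Job 3: p=10, d=16, C=26, tardiness=max(0,26-16)=10
  Job 4: p=4, d=22, C=30, tardiness=max(0,30-22)=8
  Job 5: p=6, d=28, C=36, tardiness=max(0,36-28)=8
  Job 6: p=5, d=30, C=41, tardiness=max(0,41-30)=11
Total tardiness = 41

41


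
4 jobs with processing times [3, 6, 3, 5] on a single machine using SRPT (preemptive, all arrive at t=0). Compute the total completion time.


Since all jobs arrive at t=0, SRPT equals SPT ordering.
SPT order: [3, 3, 5, 6]
Completion times:
  Job 1: p=3, C=3
  Job 2: p=3, C=6
  Job 3: p=5, C=11
  Job 4: p=6, C=17
Total completion time = 3 + 6 + 11 + 17 = 37

37


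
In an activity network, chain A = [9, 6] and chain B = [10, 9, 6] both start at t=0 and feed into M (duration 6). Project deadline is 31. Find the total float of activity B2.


Forward pass: ES(B2) = sum of predecessors on chain B = 10
EF = ES + duration = 10 + 9 = 19
Backward pass: LF(M) = deadline = 31; LS(M) = 31 - 6 = 25
LF(B2) = LS(M) - sum(successors on chain B) = 25 - 6 = 19
LS = LF - duration = 19 - 9 = 10
Total float = LS - ES = 10 - 10 = 0

0


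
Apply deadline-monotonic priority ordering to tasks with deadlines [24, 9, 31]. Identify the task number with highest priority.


Sort tasks by relative deadline (ascending):
  Task 2: deadline = 9
  Task 1: deadline = 24
  Task 3: deadline = 31
Priority order (highest first): [2, 1, 3]
Highest priority task = 2

2


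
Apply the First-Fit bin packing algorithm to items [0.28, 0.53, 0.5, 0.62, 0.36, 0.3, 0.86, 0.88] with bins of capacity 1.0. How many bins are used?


Place items sequentially using First-Fit:
  Item 0.28 -> new Bin 1
  Item 0.53 -> Bin 1 (now 0.81)
  Item 0.5 -> new Bin 2
  Item 0.62 -> new Bin 3
  Item 0.36 -> Bin 2 (now 0.86)
  Item 0.3 -> Bin 3 (now 0.92)
  Item 0.86 -> new Bin 4
  Item 0.88 -> new Bin 5
Total bins used = 5

5


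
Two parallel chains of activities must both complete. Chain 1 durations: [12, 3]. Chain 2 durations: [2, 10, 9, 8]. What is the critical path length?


Path A total = 12 + 3 = 15
Path B total = 2 + 10 + 9 + 8 = 29
Critical path = longest path = max(15, 29) = 29

29
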